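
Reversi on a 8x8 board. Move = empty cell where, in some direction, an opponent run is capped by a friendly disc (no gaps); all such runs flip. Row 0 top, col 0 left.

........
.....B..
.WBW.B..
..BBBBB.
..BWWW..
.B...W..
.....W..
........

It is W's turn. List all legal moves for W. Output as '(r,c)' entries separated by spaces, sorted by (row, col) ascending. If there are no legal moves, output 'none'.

Answer: (0,5) (1,1) (1,6) (2,4) (2,6) (2,7) (4,1)

Derivation:
(0,4): no bracket -> illegal
(0,5): flips 3 -> legal
(0,6): no bracket -> illegal
(1,1): flips 2 -> legal
(1,2): no bracket -> illegal
(1,3): no bracket -> illegal
(1,4): no bracket -> illegal
(1,6): flips 2 -> legal
(2,4): flips 1 -> legal
(2,6): flips 1 -> legal
(2,7): flips 1 -> legal
(3,1): no bracket -> illegal
(3,7): no bracket -> illegal
(4,0): no bracket -> illegal
(4,1): flips 2 -> legal
(4,6): no bracket -> illegal
(4,7): no bracket -> illegal
(5,0): no bracket -> illegal
(5,2): no bracket -> illegal
(5,3): no bracket -> illegal
(6,0): no bracket -> illegal
(6,1): no bracket -> illegal
(6,2): no bracket -> illegal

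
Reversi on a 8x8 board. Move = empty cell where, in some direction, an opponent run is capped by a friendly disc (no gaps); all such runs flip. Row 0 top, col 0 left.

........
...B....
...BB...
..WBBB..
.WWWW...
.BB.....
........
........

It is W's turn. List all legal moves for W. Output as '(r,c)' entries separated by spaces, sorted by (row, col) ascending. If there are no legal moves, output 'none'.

Answer: (0,3) (1,4) (1,5) (2,2) (2,5) (2,6) (3,6) (6,0) (6,1) (6,2) (6,3)

Derivation:
(0,2): no bracket -> illegal
(0,3): flips 3 -> legal
(0,4): no bracket -> illegal
(1,2): no bracket -> illegal
(1,4): flips 3 -> legal
(1,5): flips 2 -> legal
(2,2): flips 1 -> legal
(2,5): flips 1 -> legal
(2,6): flips 1 -> legal
(3,6): flips 3 -> legal
(4,0): no bracket -> illegal
(4,5): no bracket -> illegal
(4,6): no bracket -> illegal
(5,0): no bracket -> illegal
(5,3): no bracket -> illegal
(6,0): flips 1 -> legal
(6,1): flips 2 -> legal
(6,2): flips 1 -> legal
(6,3): flips 1 -> legal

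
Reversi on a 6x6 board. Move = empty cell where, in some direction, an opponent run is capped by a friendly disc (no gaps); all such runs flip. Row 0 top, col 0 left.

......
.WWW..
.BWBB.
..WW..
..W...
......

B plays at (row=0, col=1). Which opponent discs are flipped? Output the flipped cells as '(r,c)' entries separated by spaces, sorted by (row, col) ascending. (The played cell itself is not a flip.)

Dir NW: edge -> no flip
Dir N: edge -> no flip
Dir NE: edge -> no flip
Dir W: first cell '.' (not opp) -> no flip
Dir E: first cell '.' (not opp) -> no flip
Dir SW: first cell '.' (not opp) -> no flip
Dir S: opp run (1,1) capped by B -> flip
Dir SE: opp run (1,2) capped by B -> flip

Answer: (1,1) (1,2)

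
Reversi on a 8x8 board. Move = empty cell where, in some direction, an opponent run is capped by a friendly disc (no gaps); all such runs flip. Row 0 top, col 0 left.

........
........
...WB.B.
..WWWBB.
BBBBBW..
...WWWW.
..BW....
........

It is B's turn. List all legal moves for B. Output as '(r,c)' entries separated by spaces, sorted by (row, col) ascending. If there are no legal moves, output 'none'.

(1,2): no bracket -> illegal
(1,3): flips 2 -> legal
(1,4): flips 2 -> legal
(2,1): flips 1 -> legal
(2,2): flips 3 -> legal
(2,5): flips 1 -> legal
(3,1): flips 3 -> legal
(4,6): flips 1 -> legal
(4,7): no bracket -> illegal
(5,2): no bracket -> illegal
(5,7): no bracket -> illegal
(6,4): flips 3 -> legal
(6,5): flips 3 -> legal
(6,6): flips 1 -> legal
(6,7): no bracket -> illegal
(7,2): flips 3 -> legal
(7,3): flips 2 -> legal
(7,4): no bracket -> illegal

Answer: (1,3) (1,4) (2,1) (2,2) (2,5) (3,1) (4,6) (6,4) (6,5) (6,6) (7,2) (7,3)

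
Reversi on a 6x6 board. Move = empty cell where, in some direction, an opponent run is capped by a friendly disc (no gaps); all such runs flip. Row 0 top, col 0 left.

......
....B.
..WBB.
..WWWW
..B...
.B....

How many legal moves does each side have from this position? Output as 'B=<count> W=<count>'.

-- B to move --
(1,1): no bracket -> illegal
(1,2): flips 2 -> legal
(1,3): no bracket -> illegal
(2,1): flips 1 -> legal
(2,5): no bracket -> illegal
(3,1): no bracket -> illegal
(4,1): flips 1 -> legal
(4,3): flips 1 -> legal
(4,4): flips 1 -> legal
(4,5): flips 1 -> legal
B mobility = 6
-- W to move --
(0,3): no bracket -> illegal
(0,4): flips 2 -> legal
(0,5): flips 2 -> legal
(1,2): flips 1 -> legal
(1,3): flips 2 -> legal
(1,5): flips 1 -> legal
(2,5): flips 2 -> legal
(3,1): no bracket -> illegal
(4,0): no bracket -> illegal
(4,1): no bracket -> illegal
(4,3): no bracket -> illegal
(5,0): no bracket -> illegal
(5,2): flips 1 -> legal
(5,3): no bracket -> illegal
W mobility = 7

Answer: B=6 W=7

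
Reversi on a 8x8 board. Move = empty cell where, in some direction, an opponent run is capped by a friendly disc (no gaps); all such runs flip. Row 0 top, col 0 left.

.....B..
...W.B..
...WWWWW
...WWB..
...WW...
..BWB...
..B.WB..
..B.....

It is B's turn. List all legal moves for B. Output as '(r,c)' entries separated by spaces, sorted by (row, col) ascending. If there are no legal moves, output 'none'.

Answer: (0,2) (1,4) (1,6) (1,7) (3,2) (3,7) (4,2) (6,3) (7,4)

Derivation:
(0,2): flips 2 -> legal
(0,3): no bracket -> illegal
(0,4): no bracket -> illegal
(1,2): no bracket -> illegal
(1,4): flips 3 -> legal
(1,6): flips 3 -> legal
(1,7): flips 1 -> legal
(2,2): no bracket -> illegal
(3,2): flips 3 -> legal
(3,6): no bracket -> illegal
(3,7): flips 1 -> legal
(4,2): flips 2 -> legal
(4,5): no bracket -> illegal
(5,5): no bracket -> illegal
(6,3): flips 1 -> legal
(7,3): no bracket -> illegal
(7,4): flips 1 -> legal
(7,5): no bracket -> illegal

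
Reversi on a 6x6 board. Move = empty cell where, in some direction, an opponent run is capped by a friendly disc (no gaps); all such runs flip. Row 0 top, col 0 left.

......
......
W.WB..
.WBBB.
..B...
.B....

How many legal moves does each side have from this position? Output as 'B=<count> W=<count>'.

-- B to move --
(1,0): no bracket -> illegal
(1,1): flips 1 -> legal
(1,2): flips 1 -> legal
(1,3): no bracket -> illegal
(2,1): flips 1 -> legal
(3,0): flips 1 -> legal
(4,0): no bracket -> illegal
(4,1): no bracket -> illegal
B mobility = 4
-- W to move --
(1,2): no bracket -> illegal
(1,3): no bracket -> illegal
(1,4): no bracket -> illegal
(2,1): no bracket -> illegal
(2,4): flips 1 -> legal
(2,5): no bracket -> illegal
(3,5): flips 3 -> legal
(4,0): no bracket -> illegal
(4,1): no bracket -> illegal
(4,3): no bracket -> illegal
(4,4): flips 1 -> legal
(4,5): no bracket -> illegal
(5,0): no bracket -> illegal
(5,2): flips 2 -> legal
(5,3): flips 1 -> legal
W mobility = 5

Answer: B=4 W=5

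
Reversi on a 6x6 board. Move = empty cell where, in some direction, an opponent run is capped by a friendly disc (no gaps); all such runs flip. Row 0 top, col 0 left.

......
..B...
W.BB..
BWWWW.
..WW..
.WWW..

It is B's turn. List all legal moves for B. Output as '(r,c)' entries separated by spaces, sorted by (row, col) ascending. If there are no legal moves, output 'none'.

(1,0): flips 1 -> legal
(1,1): no bracket -> illegal
(2,1): no bracket -> illegal
(2,4): no bracket -> illegal
(2,5): no bracket -> illegal
(3,5): flips 4 -> legal
(4,0): flips 1 -> legal
(4,1): flips 1 -> legal
(4,4): flips 1 -> legal
(4,5): flips 1 -> legal
(5,0): no bracket -> illegal
(5,4): no bracket -> illegal

Answer: (1,0) (3,5) (4,0) (4,1) (4,4) (4,5)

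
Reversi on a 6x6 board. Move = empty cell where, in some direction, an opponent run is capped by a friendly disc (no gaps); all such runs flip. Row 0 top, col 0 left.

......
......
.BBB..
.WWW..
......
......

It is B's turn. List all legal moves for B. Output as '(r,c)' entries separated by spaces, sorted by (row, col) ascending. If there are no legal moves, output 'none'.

Answer: (4,0) (4,1) (4,2) (4,3) (4,4)

Derivation:
(2,0): no bracket -> illegal
(2,4): no bracket -> illegal
(3,0): no bracket -> illegal
(3,4): no bracket -> illegal
(4,0): flips 1 -> legal
(4,1): flips 2 -> legal
(4,2): flips 1 -> legal
(4,3): flips 2 -> legal
(4,4): flips 1 -> legal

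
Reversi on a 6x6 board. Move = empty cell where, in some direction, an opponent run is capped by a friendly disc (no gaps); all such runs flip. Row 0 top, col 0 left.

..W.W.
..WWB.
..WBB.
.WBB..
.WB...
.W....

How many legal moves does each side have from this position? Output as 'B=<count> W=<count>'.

Answer: B=8 W=9

Derivation:
-- B to move --
(0,1): flips 1 -> legal
(0,3): flips 1 -> legal
(0,5): no bracket -> illegal
(1,1): flips 3 -> legal
(1,5): no bracket -> illegal
(2,0): flips 1 -> legal
(2,1): flips 1 -> legal
(3,0): flips 1 -> legal
(4,0): flips 1 -> legal
(5,0): flips 1 -> legal
(5,2): no bracket -> illegal
B mobility = 8
-- W to move --
(0,3): no bracket -> illegal
(0,5): flips 3 -> legal
(1,5): flips 4 -> legal
(2,1): no bracket -> illegal
(2,5): flips 2 -> legal
(3,4): flips 5 -> legal
(3,5): flips 1 -> legal
(4,3): flips 3 -> legal
(4,4): flips 1 -> legal
(5,2): flips 2 -> legal
(5,3): flips 1 -> legal
W mobility = 9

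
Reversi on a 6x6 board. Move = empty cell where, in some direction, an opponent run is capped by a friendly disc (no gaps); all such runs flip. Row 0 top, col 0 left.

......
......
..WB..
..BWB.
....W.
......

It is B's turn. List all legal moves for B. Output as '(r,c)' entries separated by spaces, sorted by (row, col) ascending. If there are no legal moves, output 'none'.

(1,1): no bracket -> illegal
(1,2): flips 1 -> legal
(1,3): no bracket -> illegal
(2,1): flips 1 -> legal
(2,4): no bracket -> illegal
(3,1): no bracket -> illegal
(3,5): no bracket -> illegal
(4,2): no bracket -> illegal
(4,3): flips 1 -> legal
(4,5): no bracket -> illegal
(5,3): no bracket -> illegal
(5,4): flips 1 -> legal
(5,5): no bracket -> illegal

Answer: (1,2) (2,1) (4,3) (5,4)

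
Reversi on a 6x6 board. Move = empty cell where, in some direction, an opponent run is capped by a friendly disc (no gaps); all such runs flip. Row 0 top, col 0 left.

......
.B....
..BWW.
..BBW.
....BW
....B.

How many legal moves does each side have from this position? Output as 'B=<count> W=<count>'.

Answer: B=5 W=5

Derivation:
-- B to move --
(1,2): no bracket -> illegal
(1,3): flips 1 -> legal
(1,4): flips 3 -> legal
(1,5): flips 1 -> legal
(2,5): flips 2 -> legal
(3,5): flips 1 -> legal
(4,3): no bracket -> illegal
(5,5): no bracket -> illegal
B mobility = 5
-- W to move --
(0,0): no bracket -> illegal
(0,1): no bracket -> illegal
(0,2): no bracket -> illegal
(1,0): no bracket -> illegal
(1,2): no bracket -> illegal
(1,3): no bracket -> illegal
(2,0): no bracket -> illegal
(2,1): flips 1 -> legal
(3,1): flips 2 -> legal
(3,5): no bracket -> illegal
(4,1): flips 1 -> legal
(4,2): flips 1 -> legal
(4,3): flips 2 -> legal
(5,3): no bracket -> illegal
(5,5): no bracket -> illegal
W mobility = 5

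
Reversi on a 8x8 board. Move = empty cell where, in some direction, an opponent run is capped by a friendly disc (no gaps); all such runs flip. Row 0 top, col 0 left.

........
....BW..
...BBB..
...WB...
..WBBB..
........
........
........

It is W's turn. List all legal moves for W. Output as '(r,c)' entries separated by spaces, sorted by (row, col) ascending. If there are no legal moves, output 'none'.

(0,3): no bracket -> illegal
(0,4): no bracket -> illegal
(0,5): no bracket -> illegal
(1,2): no bracket -> illegal
(1,3): flips 2 -> legal
(1,6): no bracket -> illegal
(2,2): no bracket -> illegal
(2,6): no bracket -> illegal
(3,2): no bracket -> illegal
(3,5): flips 2 -> legal
(3,6): no bracket -> illegal
(4,6): flips 3 -> legal
(5,2): no bracket -> illegal
(5,3): flips 1 -> legal
(5,4): no bracket -> illegal
(5,5): flips 1 -> legal
(5,6): no bracket -> illegal

Answer: (1,3) (3,5) (4,6) (5,3) (5,5)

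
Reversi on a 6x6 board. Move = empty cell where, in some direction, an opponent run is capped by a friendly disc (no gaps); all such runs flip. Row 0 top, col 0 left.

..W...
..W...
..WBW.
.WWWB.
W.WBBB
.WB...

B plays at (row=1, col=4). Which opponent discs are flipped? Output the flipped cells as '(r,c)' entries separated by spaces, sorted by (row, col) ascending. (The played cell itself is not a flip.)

Dir NW: first cell '.' (not opp) -> no flip
Dir N: first cell '.' (not opp) -> no flip
Dir NE: first cell '.' (not opp) -> no flip
Dir W: first cell '.' (not opp) -> no flip
Dir E: first cell '.' (not opp) -> no flip
Dir SW: first cell 'B' (not opp) -> no flip
Dir S: opp run (2,4) capped by B -> flip
Dir SE: first cell '.' (not opp) -> no flip

Answer: (2,4)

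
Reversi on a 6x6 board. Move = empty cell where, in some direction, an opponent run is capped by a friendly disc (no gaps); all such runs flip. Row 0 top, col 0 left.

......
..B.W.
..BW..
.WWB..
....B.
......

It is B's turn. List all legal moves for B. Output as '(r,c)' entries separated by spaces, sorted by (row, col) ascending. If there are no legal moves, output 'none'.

Answer: (1,3) (2,4) (3,0) (3,4) (4,0) (4,2)

Derivation:
(0,3): no bracket -> illegal
(0,4): no bracket -> illegal
(0,5): no bracket -> illegal
(1,3): flips 1 -> legal
(1,5): no bracket -> illegal
(2,0): no bracket -> illegal
(2,1): no bracket -> illegal
(2,4): flips 1 -> legal
(2,5): no bracket -> illegal
(3,0): flips 2 -> legal
(3,4): flips 1 -> legal
(4,0): flips 1 -> legal
(4,1): no bracket -> illegal
(4,2): flips 1 -> legal
(4,3): no bracket -> illegal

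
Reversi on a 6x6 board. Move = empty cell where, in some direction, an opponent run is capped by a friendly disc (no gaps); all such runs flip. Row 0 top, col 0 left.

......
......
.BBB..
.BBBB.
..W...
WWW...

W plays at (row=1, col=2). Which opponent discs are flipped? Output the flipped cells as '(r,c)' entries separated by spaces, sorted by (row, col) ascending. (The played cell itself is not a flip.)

Answer: (2,2) (3,2)

Derivation:
Dir NW: first cell '.' (not opp) -> no flip
Dir N: first cell '.' (not opp) -> no flip
Dir NE: first cell '.' (not opp) -> no flip
Dir W: first cell '.' (not opp) -> no flip
Dir E: first cell '.' (not opp) -> no flip
Dir SW: opp run (2,1), next='.' -> no flip
Dir S: opp run (2,2) (3,2) capped by W -> flip
Dir SE: opp run (2,3) (3,4), next='.' -> no flip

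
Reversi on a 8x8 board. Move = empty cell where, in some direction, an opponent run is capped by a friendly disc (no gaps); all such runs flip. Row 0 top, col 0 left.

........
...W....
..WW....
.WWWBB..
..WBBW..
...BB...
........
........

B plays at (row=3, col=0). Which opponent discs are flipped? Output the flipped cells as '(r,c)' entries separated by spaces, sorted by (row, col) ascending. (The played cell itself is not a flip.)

Answer: (3,1) (3,2) (3,3)

Derivation:
Dir NW: edge -> no flip
Dir N: first cell '.' (not opp) -> no flip
Dir NE: first cell '.' (not opp) -> no flip
Dir W: edge -> no flip
Dir E: opp run (3,1) (3,2) (3,3) capped by B -> flip
Dir SW: edge -> no flip
Dir S: first cell '.' (not opp) -> no flip
Dir SE: first cell '.' (not opp) -> no flip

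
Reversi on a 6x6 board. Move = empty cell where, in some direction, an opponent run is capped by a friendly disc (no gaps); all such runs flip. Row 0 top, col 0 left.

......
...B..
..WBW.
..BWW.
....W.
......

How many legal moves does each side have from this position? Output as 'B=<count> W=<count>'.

Answer: B=7 W=6

Derivation:
-- B to move --
(1,1): no bracket -> illegal
(1,2): flips 1 -> legal
(1,4): no bracket -> illegal
(1,5): no bracket -> illegal
(2,1): flips 1 -> legal
(2,5): flips 1 -> legal
(3,1): flips 1 -> legal
(3,5): flips 3 -> legal
(4,2): no bracket -> illegal
(4,3): flips 1 -> legal
(4,5): flips 1 -> legal
(5,3): no bracket -> illegal
(5,4): no bracket -> illegal
(5,5): no bracket -> illegal
B mobility = 7
-- W to move --
(0,2): flips 1 -> legal
(0,3): flips 2 -> legal
(0,4): flips 1 -> legal
(1,2): flips 1 -> legal
(1,4): no bracket -> illegal
(2,1): no bracket -> illegal
(3,1): flips 1 -> legal
(4,1): no bracket -> illegal
(4,2): flips 1 -> legal
(4,3): no bracket -> illegal
W mobility = 6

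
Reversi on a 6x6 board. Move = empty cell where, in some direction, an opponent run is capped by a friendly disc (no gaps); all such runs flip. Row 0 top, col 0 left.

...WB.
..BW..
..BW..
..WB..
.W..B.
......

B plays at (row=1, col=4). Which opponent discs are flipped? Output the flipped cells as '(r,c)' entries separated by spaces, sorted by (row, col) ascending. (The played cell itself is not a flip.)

Dir NW: opp run (0,3), next=edge -> no flip
Dir N: first cell 'B' (not opp) -> no flip
Dir NE: first cell '.' (not opp) -> no flip
Dir W: opp run (1,3) capped by B -> flip
Dir E: first cell '.' (not opp) -> no flip
Dir SW: opp run (2,3) (3,2) (4,1), next='.' -> no flip
Dir S: first cell '.' (not opp) -> no flip
Dir SE: first cell '.' (not opp) -> no flip

Answer: (1,3)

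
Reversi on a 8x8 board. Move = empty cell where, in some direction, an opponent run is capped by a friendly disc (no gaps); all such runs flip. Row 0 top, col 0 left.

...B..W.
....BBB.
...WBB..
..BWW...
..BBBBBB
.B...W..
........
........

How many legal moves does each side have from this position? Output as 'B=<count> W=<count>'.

-- B to move --
(0,5): no bracket -> illegal
(0,7): no bracket -> illegal
(1,2): flips 2 -> legal
(1,3): flips 2 -> legal
(1,7): no bracket -> illegal
(2,2): flips 2 -> legal
(3,5): flips 2 -> legal
(5,4): no bracket -> illegal
(5,6): no bracket -> illegal
(6,4): flips 1 -> legal
(6,5): flips 1 -> legal
(6,6): flips 1 -> legal
B mobility = 7
-- W to move --
(0,2): no bracket -> illegal
(0,4): flips 2 -> legal
(0,5): flips 1 -> legal
(0,7): flips 2 -> legal
(1,2): no bracket -> illegal
(1,3): no bracket -> illegal
(1,7): no bracket -> illegal
(2,1): no bracket -> illegal
(2,2): no bracket -> illegal
(2,6): flips 3 -> legal
(2,7): no bracket -> illegal
(3,1): flips 1 -> legal
(3,5): flips 1 -> legal
(3,6): no bracket -> illegal
(3,7): flips 1 -> legal
(4,0): no bracket -> illegal
(4,1): flips 1 -> legal
(5,0): no bracket -> illegal
(5,2): flips 1 -> legal
(5,3): flips 1 -> legal
(5,4): flips 1 -> legal
(5,6): flips 1 -> legal
(5,7): no bracket -> illegal
(6,0): flips 2 -> legal
(6,1): no bracket -> illegal
(6,2): no bracket -> illegal
W mobility = 13

Answer: B=7 W=13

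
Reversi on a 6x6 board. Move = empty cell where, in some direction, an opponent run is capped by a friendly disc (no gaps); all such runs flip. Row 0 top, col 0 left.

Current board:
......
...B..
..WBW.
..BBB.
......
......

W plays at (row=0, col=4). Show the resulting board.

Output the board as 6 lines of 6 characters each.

Place W at (0,4); scan 8 dirs for brackets.
Dir NW: edge -> no flip
Dir N: edge -> no flip
Dir NE: edge -> no flip
Dir W: first cell '.' (not opp) -> no flip
Dir E: first cell '.' (not opp) -> no flip
Dir SW: opp run (1,3) capped by W -> flip
Dir S: first cell '.' (not opp) -> no flip
Dir SE: first cell '.' (not opp) -> no flip
All flips: (1,3)

Answer: ....W.
...W..
..WBW.
..BBB.
......
......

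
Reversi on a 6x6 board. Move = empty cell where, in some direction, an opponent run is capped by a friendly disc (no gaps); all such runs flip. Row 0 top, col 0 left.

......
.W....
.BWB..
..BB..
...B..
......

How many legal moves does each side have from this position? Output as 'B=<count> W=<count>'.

Answer: B=3 W=5

Derivation:
-- B to move --
(0,0): flips 2 -> legal
(0,1): flips 1 -> legal
(0,2): no bracket -> illegal
(1,0): no bracket -> illegal
(1,2): flips 1 -> legal
(1,3): no bracket -> illegal
(2,0): no bracket -> illegal
(3,1): no bracket -> illegal
B mobility = 3
-- W to move --
(1,0): no bracket -> illegal
(1,2): no bracket -> illegal
(1,3): no bracket -> illegal
(1,4): no bracket -> illegal
(2,0): flips 1 -> legal
(2,4): flips 1 -> legal
(3,0): no bracket -> illegal
(3,1): flips 1 -> legal
(3,4): no bracket -> illegal
(4,1): no bracket -> illegal
(4,2): flips 1 -> legal
(4,4): flips 1 -> legal
(5,2): no bracket -> illegal
(5,3): no bracket -> illegal
(5,4): no bracket -> illegal
W mobility = 5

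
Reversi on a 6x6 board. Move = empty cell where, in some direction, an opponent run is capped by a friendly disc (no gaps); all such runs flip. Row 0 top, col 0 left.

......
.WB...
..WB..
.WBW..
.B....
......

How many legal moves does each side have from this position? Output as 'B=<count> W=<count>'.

-- B to move --
(0,0): no bracket -> illegal
(0,1): no bracket -> illegal
(0,2): no bracket -> illegal
(1,0): flips 1 -> legal
(1,3): no bracket -> illegal
(2,0): no bracket -> illegal
(2,1): flips 2 -> legal
(2,4): no bracket -> illegal
(3,0): flips 1 -> legal
(3,4): flips 1 -> legal
(4,0): no bracket -> illegal
(4,2): no bracket -> illegal
(4,3): flips 1 -> legal
(4,4): no bracket -> illegal
B mobility = 5
-- W to move --
(0,1): no bracket -> illegal
(0,2): flips 1 -> legal
(0,3): no bracket -> illegal
(1,3): flips 2 -> legal
(1,4): no bracket -> illegal
(2,1): no bracket -> illegal
(2,4): flips 1 -> legal
(3,0): no bracket -> illegal
(3,4): no bracket -> illegal
(4,0): no bracket -> illegal
(4,2): flips 1 -> legal
(4,3): no bracket -> illegal
(5,0): no bracket -> illegal
(5,1): flips 1 -> legal
(5,2): no bracket -> illegal
W mobility = 5

Answer: B=5 W=5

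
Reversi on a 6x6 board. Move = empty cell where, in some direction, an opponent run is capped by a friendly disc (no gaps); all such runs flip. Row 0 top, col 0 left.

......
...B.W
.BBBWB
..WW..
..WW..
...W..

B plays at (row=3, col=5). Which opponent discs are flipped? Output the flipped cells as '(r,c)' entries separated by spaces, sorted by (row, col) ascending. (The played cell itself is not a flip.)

Dir NW: opp run (2,4) capped by B -> flip
Dir N: first cell 'B' (not opp) -> no flip
Dir NE: edge -> no flip
Dir W: first cell '.' (not opp) -> no flip
Dir E: edge -> no flip
Dir SW: first cell '.' (not opp) -> no flip
Dir S: first cell '.' (not opp) -> no flip
Dir SE: edge -> no flip

Answer: (2,4)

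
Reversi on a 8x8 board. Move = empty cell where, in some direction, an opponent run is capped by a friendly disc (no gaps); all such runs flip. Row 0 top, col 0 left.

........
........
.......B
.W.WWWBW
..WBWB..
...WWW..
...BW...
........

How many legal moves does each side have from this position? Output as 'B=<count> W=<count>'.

-- B to move --
(2,0): no bracket -> illegal
(2,1): no bracket -> illegal
(2,2): no bracket -> illegal
(2,3): flips 2 -> legal
(2,4): no bracket -> illegal
(2,5): flips 2 -> legal
(2,6): no bracket -> illegal
(3,0): no bracket -> illegal
(3,2): flips 3 -> legal
(4,0): no bracket -> illegal
(4,1): flips 1 -> legal
(4,6): no bracket -> illegal
(4,7): flips 1 -> legal
(5,1): no bracket -> illegal
(5,2): no bracket -> illegal
(5,6): no bracket -> illegal
(6,2): no bracket -> illegal
(6,5): flips 3 -> legal
(6,6): no bracket -> illegal
(7,3): no bracket -> illegal
(7,4): no bracket -> illegal
(7,5): no bracket -> illegal
B mobility = 6
-- W to move --
(1,6): no bracket -> illegal
(1,7): flips 1 -> legal
(2,5): no bracket -> illegal
(2,6): no bracket -> illegal
(3,2): flips 1 -> legal
(4,6): flips 1 -> legal
(4,7): no bracket -> illegal
(5,2): flips 1 -> legal
(5,6): flips 1 -> legal
(6,2): flips 1 -> legal
(7,2): flips 1 -> legal
(7,3): flips 1 -> legal
(7,4): no bracket -> illegal
W mobility = 8

Answer: B=6 W=8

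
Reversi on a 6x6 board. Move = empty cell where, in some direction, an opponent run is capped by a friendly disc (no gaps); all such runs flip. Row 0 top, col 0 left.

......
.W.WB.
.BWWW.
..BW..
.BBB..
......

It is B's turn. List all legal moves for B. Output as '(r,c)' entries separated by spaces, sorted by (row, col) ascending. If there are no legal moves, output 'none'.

(0,0): no bracket -> illegal
(0,1): flips 1 -> legal
(0,2): no bracket -> illegal
(0,3): flips 3 -> legal
(0,4): no bracket -> illegal
(1,0): no bracket -> illegal
(1,2): flips 2 -> legal
(1,5): flips 2 -> legal
(2,0): no bracket -> illegal
(2,5): flips 3 -> legal
(3,1): no bracket -> illegal
(3,4): flips 2 -> legal
(3,5): no bracket -> illegal
(4,4): no bracket -> illegal

Answer: (0,1) (0,3) (1,2) (1,5) (2,5) (3,4)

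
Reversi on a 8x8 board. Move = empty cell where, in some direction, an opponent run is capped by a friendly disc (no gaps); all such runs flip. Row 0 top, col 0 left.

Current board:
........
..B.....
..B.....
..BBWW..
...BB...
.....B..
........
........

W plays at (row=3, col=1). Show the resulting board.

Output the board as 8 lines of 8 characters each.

Answer: ........
..B.....
..B.....
.WWWWW..
...BB...
.....B..
........
........

Derivation:
Place W at (3,1); scan 8 dirs for brackets.
Dir NW: first cell '.' (not opp) -> no flip
Dir N: first cell '.' (not opp) -> no flip
Dir NE: opp run (2,2), next='.' -> no flip
Dir W: first cell '.' (not opp) -> no flip
Dir E: opp run (3,2) (3,3) capped by W -> flip
Dir SW: first cell '.' (not opp) -> no flip
Dir S: first cell '.' (not opp) -> no flip
Dir SE: first cell '.' (not opp) -> no flip
All flips: (3,2) (3,3)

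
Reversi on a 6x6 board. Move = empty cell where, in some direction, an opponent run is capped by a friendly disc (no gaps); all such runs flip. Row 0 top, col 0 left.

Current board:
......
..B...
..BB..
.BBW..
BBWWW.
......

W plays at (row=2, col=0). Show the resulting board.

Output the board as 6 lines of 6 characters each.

Place W at (2,0); scan 8 dirs for brackets.
Dir NW: edge -> no flip
Dir N: first cell '.' (not opp) -> no flip
Dir NE: first cell '.' (not opp) -> no flip
Dir W: edge -> no flip
Dir E: first cell '.' (not opp) -> no flip
Dir SW: edge -> no flip
Dir S: first cell '.' (not opp) -> no flip
Dir SE: opp run (3,1) capped by W -> flip
All flips: (3,1)

Answer: ......
..B...
W.BB..
.WBW..
BBWWW.
......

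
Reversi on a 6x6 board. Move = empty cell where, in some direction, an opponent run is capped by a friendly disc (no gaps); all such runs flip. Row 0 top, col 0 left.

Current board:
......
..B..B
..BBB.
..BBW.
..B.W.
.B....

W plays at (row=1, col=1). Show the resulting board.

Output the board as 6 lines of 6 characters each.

Answer: ......
.WB..B
..WBB.
..BWW.
..B.W.
.B....

Derivation:
Place W at (1,1); scan 8 dirs for brackets.
Dir NW: first cell '.' (not opp) -> no flip
Dir N: first cell '.' (not opp) -> no flip
Dir NE: first cell '.' (not opp) -> no flip
Dir W: first cell '.' (not opp) -> no flip
Dir E: opp run (1,2), next='.' -> no flip
Dir SW: first cell '.' (not opp) -> no flip
Dir S: first cell '.' (not opp) -> no flip
Dir SE: opp run (2,2) (3,3) capped by W -> flip
All flips: (2,2) (3,3)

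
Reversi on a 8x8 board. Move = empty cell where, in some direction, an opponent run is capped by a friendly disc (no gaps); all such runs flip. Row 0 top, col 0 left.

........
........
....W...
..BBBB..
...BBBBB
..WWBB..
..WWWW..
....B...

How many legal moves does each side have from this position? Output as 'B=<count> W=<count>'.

-- B to move --
(1,3): flips 1 -> legal
(1,4): flips 1 -> legal
(1,5): flips 1 -> legal
(2,3): no bracket -> illegal
(2,5): no bracket -> illegal
(4,1): flips 2 -> legal
(4,2): no bracket -> illegal
(5,1): flips 2 -> legal
(5,6): flips 1 -> legal
(6,1): flips 1 -> legal
(6,6): no bracket -> illegal
(7,1): flips 2 -> legal
(7,2): flips 1 -> legal
(7,3): flips 3 -> legal
(7,5): flips 1 -> legal
(7,6): flips 1 -> legal
B mobility = 12
-- W to move --
(2,1): flips 3 -> legal
(2,2): no bracket -> illegal
(2,3): flips 2 -> legal
(2,5): flips 5 -> legal
(2,6): flips 2 -> legal
(3,1): no bracket -> illegal
(3,6): flips 2 -> legal
(3,7): flips 2 -> legal
(4,1): no bracket -> illegal
(4,2): flips 1 -> legal
(5,6): flips 2 -> legal
(5,7): flips 2 -> legal
(6,6): no bracket -> illegal
(7,3): no bracket -> illegal
(7,5): no bracket -> illegal
W mobility = 9

Answer: B=12 W=9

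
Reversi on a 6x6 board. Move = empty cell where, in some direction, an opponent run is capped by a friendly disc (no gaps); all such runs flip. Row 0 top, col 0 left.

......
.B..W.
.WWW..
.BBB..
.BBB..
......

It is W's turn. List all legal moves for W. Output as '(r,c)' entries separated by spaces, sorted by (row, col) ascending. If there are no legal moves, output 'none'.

Answer: (0,0) (0,1) (4,0) (4,4) (5,0) (5,1) (5,2) (5,3) (5,4)

Derivation:
(0,0): flips 1 -> legal
(0,1): flips 1 -> legal
(0,2): no bracket -> illegal
(1,0): no bracket -> illegal
(1,2): no bracket -> illegal
(2,0): no bracket -> illegal
(2,4): no bracket -> illegal
(3,0): no bracket -> illegal
(3,4): no bracket -> illegal
(4,0): flips 1 -> legal
(4,4): flips 1 -> legal
(5,0): flips 2 -> legal
(5,1): flips 2 -> legal
(5,2): flips 2 -> legal
(5,3): flips 2 -> legal
(5,4): flips 2 -> legal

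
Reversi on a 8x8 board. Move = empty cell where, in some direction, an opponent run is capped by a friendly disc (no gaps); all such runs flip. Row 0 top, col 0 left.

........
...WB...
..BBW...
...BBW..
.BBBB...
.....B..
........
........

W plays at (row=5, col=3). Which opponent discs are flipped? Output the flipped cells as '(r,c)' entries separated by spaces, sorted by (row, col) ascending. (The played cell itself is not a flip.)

Dir NW: opp run (4,2), next='.' -> no flip
Dir N: opp run (4,3) (3,3) (2,3) capped by W -> flip
Dir NE: opp run (4,4) capped by W -> flip
Dir W: first cell '.' (not opp) -> no flip
Dir E: first cell '.' (not opp) -> no flip
Dir SW: first cell '.' (not opp) -> no flip
Dir S: first cell '.' (not opp) -> no flip
Dir SE: first cell '.' (not opp) -> no flip

Answer: (2,3) (3,3) (4,3) (4,4)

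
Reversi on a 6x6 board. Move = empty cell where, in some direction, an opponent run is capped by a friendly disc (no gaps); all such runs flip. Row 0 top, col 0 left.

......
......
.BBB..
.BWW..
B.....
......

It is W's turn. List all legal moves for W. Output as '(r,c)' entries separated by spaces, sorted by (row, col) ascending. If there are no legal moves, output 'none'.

Answer: (1,0) (1,1) (1,2) (1,3) (1,4) (3,0)

Derivation:
(1,0): flips 1 -> legal
(1,1): flips 1 -> legal
(1,2): flips 1 -> legal
(1,3): flips 1 -> legal
(1,4): flips 1 -> legal
(2,0): no bracket -> illegal
(2,4): no bracket -> illegal
(3,0): flips 1 -> legal
(3,4): no bracket -> illegal
(4,1): no bracket -> illegal
(4,2): no bracket -> illegal
(5,0): no bracket -> illegal
(5,1): no bracket -> illegal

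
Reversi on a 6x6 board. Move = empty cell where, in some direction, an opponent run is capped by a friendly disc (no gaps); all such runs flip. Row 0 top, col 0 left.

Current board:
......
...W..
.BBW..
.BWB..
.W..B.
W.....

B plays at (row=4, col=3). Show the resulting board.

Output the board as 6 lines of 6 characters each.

Answer: ......
...W..
.BBW..
.BBB..
.W.BB.
W.....

Derivation:
Place B at (4,3); scan 8 dirs for brackets.
Dir NW: opp run (3,2) capped by B -> flip
Dir N: first cell 'B' (not opp) -> no flip
Dir NE: first cell '.' (not opp) -> no flip
Dir W: first cell '.' (not opp) -> no flip
Dir E: first cell 'B' (not opp) -> no flip
Dir SW: first cell '.' (not opp) -> no flip
Dir S: first cell '.' (not opp) -> no flip
Dir SE: first cell '.' (not opp) -> no flip
All flips: (3,2)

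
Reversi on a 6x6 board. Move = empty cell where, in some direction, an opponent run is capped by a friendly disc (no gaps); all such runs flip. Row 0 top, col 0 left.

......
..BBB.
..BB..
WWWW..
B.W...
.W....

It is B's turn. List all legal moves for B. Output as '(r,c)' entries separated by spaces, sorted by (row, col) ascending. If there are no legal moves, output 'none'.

(2,0): flips 1 -> legal
(2,1): no bracket -> illegal
(2,4): no bracket -> illegal
(3,4): no bracket -> illegal
(4,1): flips 1 -> legal
(4,3): flips 1 -> legal
(4,4): flips 1 -> legal
(5,0): no bracket -> illegal
(5,2): flips 2 -> legal
(5,3): no bracket -> illegal

Answer: (2,0) (4,1) (4,3) (4,4) (5,2)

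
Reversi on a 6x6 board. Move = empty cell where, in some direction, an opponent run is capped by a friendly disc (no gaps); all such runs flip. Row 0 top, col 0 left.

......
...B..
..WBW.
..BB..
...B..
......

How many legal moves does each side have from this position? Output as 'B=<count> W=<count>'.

Answer: B=7 W=4

Derivation:
-- B to move --
(1,1): flips 1 -> legal
(1,2): flips 1 -> legal
(1,4): no bracket -> illegal
(1,5): flips 1 -> legal
(2,1): flips 1 -> legal
(2,5): flips 1 -> legal
(3,1): flips 1 -> legal
(3,4): no bracket -> illegal
(3,5): flips 1 -> legal
B mobility = 7
-- W to move --
(0,2): flips 1 -> legal
(0,3): no bracket -> illegal
(0,4): flips 1 -> legal
(1,2): no bracket -> illegal
(1,4): no bracket -> illegal
(2,1): no bracket -> illegal
(3,1): no bracket -> illegal
(3,4): no bracket -> illegal
(4,1): no bracket -> illegal
(4,2): flips 2 -> legal
(4,4): flips 1 -> legal
(5,2): no bracket -> illegal
(5,3): no bracket -> illegal
(5,4): no bracket -> illegal
W mobility = 4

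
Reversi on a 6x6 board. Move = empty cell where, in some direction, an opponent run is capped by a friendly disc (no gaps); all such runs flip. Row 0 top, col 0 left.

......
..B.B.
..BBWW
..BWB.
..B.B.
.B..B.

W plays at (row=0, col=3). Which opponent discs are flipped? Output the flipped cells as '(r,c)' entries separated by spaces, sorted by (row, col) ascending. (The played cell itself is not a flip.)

Dir NW: edge -> no flip
Dir N: edge -> no flip
Dir NE: edge -> no flip
Dir W: first cell '.' (not opp) -> no flip
Dir E: first cell '.' (not opp) -> no flip
Dir SW: opp run (1,2), next='.' -> no flip
Dir S: first cell '.' (not opp) -> no flip
Dir SE: opp run (1,4) capped by W -> flip

Answer: (1,4)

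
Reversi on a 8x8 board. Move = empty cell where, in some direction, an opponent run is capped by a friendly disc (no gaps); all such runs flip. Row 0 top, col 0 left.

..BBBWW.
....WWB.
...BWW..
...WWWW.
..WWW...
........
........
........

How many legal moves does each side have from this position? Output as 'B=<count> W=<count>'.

Answer: B=8 W=9

Derivation:
-- B to move --
(0,7): flips 2 -> legal
(1,3): flips 2 -> legal
(1,7): no bracket -> illegal
(2,2): no bracket -> illegal
(2,6): flips 3 -> legal
(2,7): no bracket -> illegal
(3,1): no bracket -> illegal
(3,2): no bracket -> illegal
(3,7): no bracket -> illegal
(4,1): no bracket -> illegal
(4,5): flips 1 -> legal
(4,6): no bracket -> illegal
(4,7): flips 3 -> legal
(5,1): no bracket -> illegal
(5,2): flips 3 -> legal
(5,3): flips 2 -> legal
(5,4): flips 4 -> legal
(5,5): no bracket -> illegal
B mobility = 8
-- W to move --
(0,1): flips 3 -> legal
(0,7): flips 1 -> legal
(1,1): no bracket -> illegal
(1,2): flips 1 -> legal
(1,3): flips 1 -> legal
(1,7): flips 1 -> legal
(2,2): flips 1 -> legal
(2,6): flips 1 -> legal
(2,7): flips 1 -> legal
(3,2): flips 1 -> legal
W mobility = 9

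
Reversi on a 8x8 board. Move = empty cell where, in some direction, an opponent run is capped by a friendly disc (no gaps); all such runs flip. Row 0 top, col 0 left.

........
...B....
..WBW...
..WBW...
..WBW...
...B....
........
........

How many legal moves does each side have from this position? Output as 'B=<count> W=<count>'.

Answer: B=10 W=8

Derivation:
-- B to move --
(1,1): flips 1 -> legal
(1,2): no bracket -> illegal
(1,4): no bracket -> illegal
(1,5): flips 1 -> legal
(2,1): flips 2 -> legal
(2,5): flips 2 -> legal
(3,1): flips 3 -> legal
(3,5): flips 3 -> legal
(4,1): flips 2 -> legal
(4,5): flips 2 -> legal
(5,1): flips 1 -> legal
(5,2): no bracket -> illegal
(5,4): no bracket -> illegal
(5,5): flips 1 -> legal
B mobility = 10
-- W to move --
(0,2): flips 1 -> legal
(0,3): no bracket -> illegal
(0,4): flips 1 -> legal
(1,2): flips 1 -> legal
(1,4): flips 1 -> legal
(5,2): flips 1 -> legal
(5,4): flips 1 -> legal
(6,2): flips 1 -> legal
(6,3): no bracket -> illegal
(6,4): flips 1 -> legal
W mobility = 8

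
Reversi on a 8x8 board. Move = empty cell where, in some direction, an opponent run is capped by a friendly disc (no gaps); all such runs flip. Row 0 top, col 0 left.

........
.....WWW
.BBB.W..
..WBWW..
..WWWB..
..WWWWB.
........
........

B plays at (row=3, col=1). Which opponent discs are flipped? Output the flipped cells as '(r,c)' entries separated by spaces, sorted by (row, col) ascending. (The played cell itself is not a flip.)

Answer: (3,2)

Derivation:
Dir NW: first cell '.' (not opp) -> no flip
Dir N: first cell 'B' (not opp) -> no flip
Dir NE: first cell 'B' (not opp) -> no flip
Dir W: first cell '.' (not opp) -> no flip
Dir E: opp run (3,2) capped by B -> flip
Dir SW: first cell '.' (not opp) -> no flip
Dir S: first cell '.' (not opp) -> no flip
Dir SE: opp run (4,2) (5,3), next='.' -> no flip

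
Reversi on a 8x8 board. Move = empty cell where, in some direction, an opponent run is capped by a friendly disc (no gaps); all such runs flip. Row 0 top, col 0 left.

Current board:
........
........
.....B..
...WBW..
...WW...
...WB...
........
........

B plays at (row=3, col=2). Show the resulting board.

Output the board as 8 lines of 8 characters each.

Place B at (3,2); scan 8 dirs for brackets.
Dir NW: first cell '.' (not opp) -> no flip
Dir N: first cell '.' (not opp) -> no flip
Dir NE: first cell '.' (not opp) -> no flip
Dir W: first cell '.' (not opp) -> no flip
Dir E: opp run (3,3) capped by B -> flip
Dir SW: first cell '.' (not opp) -> no flip
Dir S: first cell '.' (not opp) -> no flip
Dir SE: opp run (4,3) capped by B -> flip
All flips: (3,3) (4,3)

Answer: ........
........
.....B..
..BBBW..
...BW...
...WB...
........
........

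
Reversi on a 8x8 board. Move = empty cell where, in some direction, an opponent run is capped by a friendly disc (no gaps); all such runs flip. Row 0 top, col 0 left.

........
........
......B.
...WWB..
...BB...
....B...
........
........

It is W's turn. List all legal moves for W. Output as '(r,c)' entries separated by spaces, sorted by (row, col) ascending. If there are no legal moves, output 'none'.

(1,5): no bracket -> illegal
(1,6): no bracket -> illegal
(1,7): no bracket -> illegal
(2,4): no bracket -> illegal
(2,5): no bracket -> illegal
(2,7): no bracket -> illegal
(3,2): no bracket -> illegal
(3,6): flips 1 -> legal
(3,7): no bracket -> illegal
(4,2): no bracket -> illegal
(4,5): no bracket -> illegal
(4,6): no bracket -> illegal
(5,2): flips 1 -> legal
(5,3): flips 1 -> legal
(5,5): flips 1 -> legal
(6,3): no bracket -> illegal
(6,4): flips 2 -> legal
(6,5): no bracket -> illegal

Answer: (3,6) (5,2) (5,3) (5,5) (6,4)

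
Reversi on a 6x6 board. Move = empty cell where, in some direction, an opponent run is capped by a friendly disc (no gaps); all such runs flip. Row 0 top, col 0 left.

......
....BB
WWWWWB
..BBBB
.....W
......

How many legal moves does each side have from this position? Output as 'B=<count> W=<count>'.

-- B to move --
(1,0): flips 1 -> legal
(1,1): flips 1 -> legal
(1,2): flips 2 -> legal
(1,3): flips 2 -> legal
(3,0): no bracket -> illegal
(3,1): no bracket -> illegal
(4,4): no bracket -> illegal
(5,4): no bracket -> illegal
(5,5): flips 1 -> legal
B mobility = 5
-- W to move --
(0,3): no bracket -> illegal
(0,4): flips 1 -> legal
(0,5): flips 4 -> legal
(1,3): no bracket -> illegal
(3,1): no bracket -> illegal
(4,1): flips 1 -> legal
(4,2): flips 2 -> legal
(4,3): flips 2 -> legal
(4,4): flips 2 -> legal
W mobility = 6

Answer: B=5 W=6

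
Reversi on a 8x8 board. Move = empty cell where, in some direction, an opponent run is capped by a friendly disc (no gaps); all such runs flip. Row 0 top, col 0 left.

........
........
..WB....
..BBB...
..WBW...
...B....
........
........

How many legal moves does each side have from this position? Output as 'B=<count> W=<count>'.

Answer: B=11 W=3

Derivation:
-- B to move --
(1,1): flips 1 -> legal
(1,2): flips 1 -> legal
(1,3): no bracket -> illegal
(2,1): flips 1 -> legal
(3,1): flips 1 -> legal
(3,5): flips 1 -> legal
(4,1): flips 1 -> legal
(4,5): flips 1 -> legal
(5,1): flips 1 -> legal
(5,2): flips 1 -> legal
(5,4): flips 1 -> legal
(5,5): flips 1 -> legal
B mobility = 11
-- W to move --
(1,2): no bracket -> illegal
(1,3): no bracket -> illegal
(1,4): no bracket -> illegal
(2,1): no bracket -> illegal
(2,4): flips 3 -> legal
(2,5): no bracket -> illegal
(3,1): no bracket -> illegal
(3,5): no bracket -> illegal
(4,1): no bracket -> illegal
(4,5): no bracket -> illegal
(5,2): no bracket -> illegal
(5,4): no bracket -> illegal
(6,2): flips 1 -> legal
(6,3): no bracket -> illegal
(6,4): flips 1 -> legal
W mobility = 3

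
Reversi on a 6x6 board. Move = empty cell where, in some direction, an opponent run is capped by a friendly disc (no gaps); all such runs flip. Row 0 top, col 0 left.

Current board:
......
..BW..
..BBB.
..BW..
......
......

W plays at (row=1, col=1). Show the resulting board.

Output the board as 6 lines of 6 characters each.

Place W at (1,1); scan 8 dirs for brackets.
Dir NW: first cell '.' (not opp) -> no flip
Dir N: first cell '.' (not opp) -> no flip
Dir NE: first cell '.' (not opp) -> no flip
Dir W: first cell '.' (not opp) -> no flip
Dir E: opp run (1,2) capped by W -> flip
Dir SW: first cell '.' (not opp) -> no flip
Dir S: first cell '.' (not opp) -> no flip
Dir SE: opp run (2,2) capped by W -> flip
All flips: (1,2) (2,2)

Answer: ......
.WWW..
..WBB.
..BW..
......
......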